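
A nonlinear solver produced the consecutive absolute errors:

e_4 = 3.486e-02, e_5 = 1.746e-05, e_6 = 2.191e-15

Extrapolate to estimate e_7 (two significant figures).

First estimate the order: p ≈ ln(e_6/e_5) / ln(e_5/e_4) = ln(2.191e-15/1.746e-05)/ln(1.746e-05/3.486e-02) = ln(1.25487e-10)/ln(0.000500861) ≈ 3.0002.
Then e_7 ≈ e_6·(e_6/e_5)^p = 2.191e-15·(1.25487e-10)^3.0002 = 2.191e-15·1.96705e-30 ≈ 4.31e-45.

4.3e-45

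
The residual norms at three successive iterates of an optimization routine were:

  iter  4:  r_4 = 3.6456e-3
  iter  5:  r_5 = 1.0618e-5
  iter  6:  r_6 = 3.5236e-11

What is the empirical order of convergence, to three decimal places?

2.161

p ≈ ln(r_6/r_5) / ln(r_5/r_4)
  = ln(3.5236e-11/1.0618e-5) / ln(1.0618e-5/3.6456e-3)
  = ln(3.31852e-06) / ln(0.00291255)
  = -12.615992 / -5.838726 ≈ 2.160744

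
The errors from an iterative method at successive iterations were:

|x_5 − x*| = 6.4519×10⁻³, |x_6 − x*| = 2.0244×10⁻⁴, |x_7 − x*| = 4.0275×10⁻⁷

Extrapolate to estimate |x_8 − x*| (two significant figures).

5.6e-12

First estimate the order: p ≈ ln(|x_7 − x*|/|x_6 − x*|) / ln(|x_6 − x*|/|x_5 − x*|) = ln(4.0275×10⁻⁷/2.0244×10⁻⁴)/ln(2.0244×10⁻⁴/6.4519×10⁻³) = ln(0.00198948)/ln(0.0313768) ≈ 1.7968.
Then |x_8 − x*| ≈ |x_7 − x*|·(|x_7 − x*|/|x_6 − x*|)^p = 4.0275×10⁻⁷·(0.00198948)^1.7968 = 4.0275×10⁻⁷·1.4008e-05 ≈ 5.642e-12.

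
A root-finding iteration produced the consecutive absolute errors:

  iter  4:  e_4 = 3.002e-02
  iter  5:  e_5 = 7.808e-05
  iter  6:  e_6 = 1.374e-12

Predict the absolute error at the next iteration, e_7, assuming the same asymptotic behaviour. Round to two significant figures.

7.5e-36

First estimate the order: p ≈ ln(e_6/e_5) / ln(e_5/e_4) = ln(1.374e-12/7.808e-05)/ln(7.808e-05/3.002e-02) = ln(1.75973e-08)/ln(0.00260093) ≈ 3.0000.
Then e_7 ≈ e_6·(e_6/e_5)^p = 1.374e-12·(1.75973e-08)^3.0000 = 1.374e-12·5.44927e-24 ≈ 7.487e-36.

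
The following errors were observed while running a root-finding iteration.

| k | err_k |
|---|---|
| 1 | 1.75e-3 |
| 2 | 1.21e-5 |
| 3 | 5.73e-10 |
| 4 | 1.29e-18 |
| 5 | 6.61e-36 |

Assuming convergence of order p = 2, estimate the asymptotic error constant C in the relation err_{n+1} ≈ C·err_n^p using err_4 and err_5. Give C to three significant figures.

C ≈ err_5 / err_4^2
  = 6.61e-36 / (1.29e-18)^2
  = 6.61e-36 / 1.6641e-36 ≈ 3.9721

3.97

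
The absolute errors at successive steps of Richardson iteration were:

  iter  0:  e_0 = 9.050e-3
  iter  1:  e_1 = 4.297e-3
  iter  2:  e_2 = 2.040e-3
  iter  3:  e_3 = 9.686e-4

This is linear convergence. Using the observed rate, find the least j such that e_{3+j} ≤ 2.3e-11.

24

Rate ρ ≈ e_3/e_2 = 9.686e-4/2.040e-3 = 0.4748.
After j more steps, e_{3+j} ≈ 9.686e-4·ρ^j; need ρ^j ≤ 2.3e-11/9.686e-4 = 2.37456e-08.
j ≥ ln(2.37456e-08)/ln(0.4748) = -17.5559/-0.74486 = 23.569.
So 24 more iterations are needed.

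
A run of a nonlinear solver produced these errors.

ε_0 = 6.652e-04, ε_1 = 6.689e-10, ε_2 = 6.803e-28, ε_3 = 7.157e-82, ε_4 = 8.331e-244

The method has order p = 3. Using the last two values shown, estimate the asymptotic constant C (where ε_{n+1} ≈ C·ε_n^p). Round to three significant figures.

2.27

C ≈ ε_4 / ε_3^3
  = 8.331e-244 / (7.157e-82)^3
  = 8.331e-244 / 3.666e-244 ≈ 2.2725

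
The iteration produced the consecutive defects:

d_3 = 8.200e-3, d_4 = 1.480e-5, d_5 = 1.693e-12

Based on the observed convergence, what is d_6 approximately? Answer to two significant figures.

4.6e-30

First estimate the order: p ≈ ln(d_5/d_4) / ln(d_4/d_3) = ln(1.693e-12/1.480e-5)/ln(1.480e-5/8.200e-3) = ln(1.14392e-07)/ln(0.00180488) ≈ 2.5302.
Then d_6 ≈ d_5·(d_5/d_4)^p = 1.693e-12·(1.14392e-07)^2.5302 = 1.693e-12·2.73119e-18 ≈ 4.624e-30.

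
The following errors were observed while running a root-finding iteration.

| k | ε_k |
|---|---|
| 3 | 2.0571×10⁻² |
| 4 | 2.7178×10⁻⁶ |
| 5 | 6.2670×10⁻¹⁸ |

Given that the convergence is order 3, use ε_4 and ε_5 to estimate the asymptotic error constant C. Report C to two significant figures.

C ≈ ε_5 / ε_4^3
  = 6.2670×10⁻¹⁸ / (2.7178×10⁻⁶)^3
  = 6.2670×10⁻¹⁸ / 2.00749e-17 ≈ 0.31218

0.31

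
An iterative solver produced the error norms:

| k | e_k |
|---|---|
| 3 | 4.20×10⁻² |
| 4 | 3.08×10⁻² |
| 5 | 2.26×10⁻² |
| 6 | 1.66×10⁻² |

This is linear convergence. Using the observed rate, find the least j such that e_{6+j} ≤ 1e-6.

Rate ρ ≈ e_6/e_5 = 1.66×10⁻²/2.26×10⁻² = 0.7345.
After j more steps, e_{6+j} ≈ 1.66×10⁻²·ρ^j; need ρ^j ≤ 1e-6/1.66×10⁻² = 6.0241e-05.
j ≥ ln(6.0241e-05)/ln(0.7345) = -9.7172/-0.30857 = 31.491.
So 32 more iterations are needed.

32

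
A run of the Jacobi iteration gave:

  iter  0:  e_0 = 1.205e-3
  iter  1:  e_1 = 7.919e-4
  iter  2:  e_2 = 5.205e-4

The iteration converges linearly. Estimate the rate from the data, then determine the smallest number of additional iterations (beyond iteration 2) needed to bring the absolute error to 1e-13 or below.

54

Rate ρ ≈ e_2/e_1 = 5.205e-4/7.919e-4 = 0.6573.
After j more steps, e_{2+j} ≈ 5.205e-4·ρ^j; need ρ^j ≤ 1e-13/5.205e-4 = 1.92123e-10.
j ≥ ln(1.92123e-10)/ln(0.6573) = -22.3729/-0.41961 = 53.318.
So 54 more iterations are needed.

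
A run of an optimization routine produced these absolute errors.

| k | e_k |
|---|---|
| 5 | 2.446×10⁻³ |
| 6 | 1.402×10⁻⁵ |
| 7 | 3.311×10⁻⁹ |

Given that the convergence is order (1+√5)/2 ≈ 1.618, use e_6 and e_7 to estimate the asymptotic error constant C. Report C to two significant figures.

C ≈ e_7 / e_6^1.618
  = 3.311×10⁻⁹ / (1.402×10⁻⁵)^1.618
  = 3.311×10⁻⁹ / 1.40423e-08 ≈ 0.23579

0.24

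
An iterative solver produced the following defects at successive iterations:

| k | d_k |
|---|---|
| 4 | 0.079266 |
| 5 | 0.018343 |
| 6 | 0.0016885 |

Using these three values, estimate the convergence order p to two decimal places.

1.63

p ≈ ln(d_6/d_5) / ln(d_5/d_4)
  = ln(0.0016885/0.018343) / ln(0.018343/0.079266)
  = ln(0.0920515) / ln(0.231411)
  = -2.38541 / -1.46356 ≈ 1.62987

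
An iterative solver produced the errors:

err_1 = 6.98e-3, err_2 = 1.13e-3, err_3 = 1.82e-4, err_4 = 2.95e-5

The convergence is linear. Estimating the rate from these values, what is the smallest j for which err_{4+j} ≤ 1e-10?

Rate ρ ≈ err_4/err_3 = 2.95e-5/1.82e-4 = 0.1621.
After j more steps, err_{4+j} ≈ 2.95e-5·ρ^j; need ρ^j ≤ 1e-10/2.95e-5 = 3.38983e-06.
j ≥ ln(3.38983e-06)/ln(0.1621) = -12.5947/-1.81954 = 6.922.
So 7 more iterations are needed.

7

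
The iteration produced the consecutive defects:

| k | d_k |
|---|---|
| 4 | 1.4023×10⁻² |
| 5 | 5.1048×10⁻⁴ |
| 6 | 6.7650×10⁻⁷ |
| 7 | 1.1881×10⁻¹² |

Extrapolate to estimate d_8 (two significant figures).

First estimate the order: p ≈ ln(d_7/d_6) / ln(d_6/d_5) = ln(1.1881×10⁻¹²/6.7650×10⁻⁷)/ln(6.7650×10⁻⁷/5.1048×10⁻⁴) = ln(1.75625e-06)/ln(0.00132522) ≈ 2.0000.
Then d_8 ≈ d_7·(d_7/d_6)^p = 1.1881×10⁻¹²·(1.75625e-06)^2.0000 = 1.1881×10⁻¹²·3.08441e-12 ≈ 3.665e-24.

3.7e-24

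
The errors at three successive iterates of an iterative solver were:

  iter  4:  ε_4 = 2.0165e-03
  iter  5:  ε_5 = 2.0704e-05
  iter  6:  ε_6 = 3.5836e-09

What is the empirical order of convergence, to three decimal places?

p ≈ ln(ε_6/ε_5) / ln(ε_5/ε_4)
  = ln(3.5836e-09/2.0704e-05) / ln(2.0704e-05/2.0165e-03)
  = ln(0.000173087) / ln(0.0102673)
  = -8.661716 / -4.578791 ≈ 1.891704

1.892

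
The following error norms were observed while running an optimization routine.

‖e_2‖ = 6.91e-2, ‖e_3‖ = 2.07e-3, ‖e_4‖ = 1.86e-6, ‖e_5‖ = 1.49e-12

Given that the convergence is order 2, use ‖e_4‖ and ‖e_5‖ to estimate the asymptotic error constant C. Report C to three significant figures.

C ≈ ‖e_5‖ / ‖e_4‖^2
  = 1.49e-12 / (1.86e-6)^2
  = 1.49e-12 / 3.4596e-12 ≈ 0.43069

0.431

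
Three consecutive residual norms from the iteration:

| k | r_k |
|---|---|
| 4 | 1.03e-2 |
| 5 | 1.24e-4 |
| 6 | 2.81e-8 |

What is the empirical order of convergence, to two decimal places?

p ≈ ln(r_6/r_5) / ln(r_5/r_4)
  = ln(2.81e-8/1.24e-4) / ln(1.24e-4/1.03e-2)
  = ln(0.000226613) / ln(0.0120388)
  = -8.39227 / -4.41962 ≈ 1.89887

1.90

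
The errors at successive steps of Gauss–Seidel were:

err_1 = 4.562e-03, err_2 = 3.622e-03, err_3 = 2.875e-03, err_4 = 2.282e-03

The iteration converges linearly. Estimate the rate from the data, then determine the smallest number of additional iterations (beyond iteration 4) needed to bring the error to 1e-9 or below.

Rate ρ ≈ err_4/err_3 = 2.282e-03/2.875e-03 = 0.7937.
After j more steps, err_{4+j} ≈ 2.282e-03·ρ^j; need ρ^j ≤ 1e-9/2.282e-03 = 4.38212e-07.
j ≥ ln(4.38212e-07)/ln(0.7937) = -14.6406/-0.23105 = 63.366.
So 64 more iterations are needed.

64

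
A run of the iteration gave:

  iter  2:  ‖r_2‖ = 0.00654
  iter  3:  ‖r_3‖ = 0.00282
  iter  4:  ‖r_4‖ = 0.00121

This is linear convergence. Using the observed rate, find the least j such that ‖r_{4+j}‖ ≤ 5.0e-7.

Rate ρ ≈ ‖r_4‖/‖r_3‖ = 0.00121/0.00282 = 0.4291.
After j more steps, ‖r_{4+j}‖ ≈ 0.00121·ρ^j; need ρ^j ≤ 5.0e-7/0.00121 = 0.000413223.
j ≥ ln(0.000413223)/ln(0.4291) = -7.7915/-0.84607 = 9.209.
So 10 more iterations are needed.

10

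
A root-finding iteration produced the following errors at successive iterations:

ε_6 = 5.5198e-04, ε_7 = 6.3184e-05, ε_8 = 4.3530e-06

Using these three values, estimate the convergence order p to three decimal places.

p ≈ ln(ε_8/ε_7) / ln(ε_7/ε_6)
  = ln(4.3530e-06/6.3184e-05) / ln(6.3184e-05/5.5198e-04)
  = ln(0.068894) / ln(0.114468)
  = -2.675186 / -2.167460 ≈ 1.234249

1.234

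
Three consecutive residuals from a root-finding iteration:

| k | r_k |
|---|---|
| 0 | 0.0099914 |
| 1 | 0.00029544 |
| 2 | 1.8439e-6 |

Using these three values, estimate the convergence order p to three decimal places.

p ≈ ln(r_2/r_1) / ln(r_1/r_0)
  = ln(1.8439e-6/0.00029544) / ln(0.00029544/0.0099914)
  = ln(0.0062412) / ln(0.0295694)
  = -5.076583 / -3.521015 ≈ 1.441795

1.442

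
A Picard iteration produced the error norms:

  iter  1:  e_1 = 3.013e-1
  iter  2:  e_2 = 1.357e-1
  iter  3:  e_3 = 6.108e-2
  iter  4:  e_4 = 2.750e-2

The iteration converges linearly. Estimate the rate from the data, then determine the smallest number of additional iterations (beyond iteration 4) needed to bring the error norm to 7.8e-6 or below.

Rate ρ ≈ e_4/e_3 = 2.750e-2/6.108e-2 = 0.4502.
After j more steps, e_{4+j} ≈ 2.750e-2·ρ^j; need ρ^j ≤ 7.8e-6/2.750e-2 = 0.000283636.
j ≥ ln(0.000283636)/ln(0.4502) = -8.1678/-0.79806 = 10.235.
So 11 more iterations are needed.

11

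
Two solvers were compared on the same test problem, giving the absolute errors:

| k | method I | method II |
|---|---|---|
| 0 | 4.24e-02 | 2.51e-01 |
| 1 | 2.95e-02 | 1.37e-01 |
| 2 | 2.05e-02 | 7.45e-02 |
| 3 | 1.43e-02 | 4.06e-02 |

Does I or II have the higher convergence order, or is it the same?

same

Method I: p ≈ ln(1.43e-02/2.05e-02)/ln(2.05e-02/2.95e-02) ≈ 0.99.
Method II: p ≈ ln(4.06e-02/7.45e-02)/ln(7.45e-02/1.37e-01) ≈ 1.00.
Both orders ≈ 1.0 — effectively the same.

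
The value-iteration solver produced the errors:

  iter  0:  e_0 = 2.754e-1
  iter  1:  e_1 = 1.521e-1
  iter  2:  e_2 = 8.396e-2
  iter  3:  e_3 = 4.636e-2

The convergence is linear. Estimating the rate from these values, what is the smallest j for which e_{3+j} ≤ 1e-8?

Rate ρ ≈ e_3/e_2 = 4.636e-2/8.396e-2 = 0.5522.
After j more steps, e_{3+j} ≈ 4.636e-2·ρ^j; need ρ^j ≤ 1e-8/4.636e-2 = 2.15703e-07.
j ≥ ln(2.15703e-07)/ln(0.5522) = -15.3494/-0.59384 = 25.848.
So 26 more iterations are needed.

26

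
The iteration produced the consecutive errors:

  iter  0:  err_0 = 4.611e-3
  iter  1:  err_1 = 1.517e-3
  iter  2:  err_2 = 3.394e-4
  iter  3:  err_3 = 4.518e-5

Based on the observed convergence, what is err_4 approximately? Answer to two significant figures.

3.0e-6

First estimate the order: p ≈ ln(err_3/err_2) / ln(err_2/err_1) = ln(4.518e-5/3.394e-4)/ln(3.394e-4/1.517e-3) = ln(0.133117)/ln(0.223731) ≈ 1.3468.
Then err_4 ≈ err_3·(err_3/err_2)^p = 4.518e-5·(0.133117)^1.3468 = 4.518e-5·0.0661482 ≈ 2.989e-06.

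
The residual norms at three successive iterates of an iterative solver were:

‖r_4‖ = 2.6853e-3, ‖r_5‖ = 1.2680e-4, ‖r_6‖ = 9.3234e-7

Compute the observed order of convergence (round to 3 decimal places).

p ≈ ln(‖r_6‖/‖r_5‖) / ln(‖r_5‖/‖r_4‖)
  = ln(9.3234e-7/1.2680e-4) / ln(1.2680e-4/2.6853e-3)
  = ln(0.00735284) / ln(0.04722)
  = -4.912669 / -3.052938 ≈ 1.609161

1.609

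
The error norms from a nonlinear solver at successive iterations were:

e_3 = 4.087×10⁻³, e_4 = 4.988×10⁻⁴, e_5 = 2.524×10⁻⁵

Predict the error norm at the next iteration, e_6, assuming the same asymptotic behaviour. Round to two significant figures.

First estimate the order: p ≈ ln(e_5/e_4) / ln(e_4/e_3) = ln(2.524×10⁻⁵/4.988×10⁻⁴)/ln(4.988×10⁻⁴/4.087×10⁻³) = ln(0.0506014)/ln(0.122046) ≈ 1.4186.
Then e_6 ≈ e_5·(e_5/e_4)^p = 2.524×10⁻⁵·(0.0506014)^1.4186 = 2.524×10⁻⁵·0.0145119 ≈ 3.663e-07.

3.7e-7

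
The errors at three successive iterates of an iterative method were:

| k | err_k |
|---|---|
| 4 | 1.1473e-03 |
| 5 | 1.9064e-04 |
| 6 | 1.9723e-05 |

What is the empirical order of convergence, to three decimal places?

1.264

p ≈ ln(err_6/err_5) / ln(err_5/err_4)
  = ln(1.9723e-05/1.9064e-04) / ln(1.9064e-04/1.1473e-03)
  = ln(0.103457) / ln(0.166164)
  = -2.268599 / -1.794780 ≈ 1.263998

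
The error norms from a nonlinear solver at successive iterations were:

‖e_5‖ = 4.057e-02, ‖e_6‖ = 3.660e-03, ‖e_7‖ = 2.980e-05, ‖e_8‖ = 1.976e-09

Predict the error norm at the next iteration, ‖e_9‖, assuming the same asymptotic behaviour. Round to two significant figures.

8.7e-18

First estimate the order: p ≈ ln(‖e_8‖/‖e_7‖) / ln(‖e_7‖/‖e_6‖) = ln(1.976e-09/2.980e-05)/ln(2.980e-05/3.660e-03) = ln(6.63087e-05)/ln(0.00814208) ≈ 2.0000.
Then ‖e_9‖ ≈ ‖e_8‖·(‖e_8‖/‖e_7‖)^p = 1.976e-09·(6.63087e-05)^2.0000 = 1.976e-09·4.39684e-09 ≈ 8.688e-18.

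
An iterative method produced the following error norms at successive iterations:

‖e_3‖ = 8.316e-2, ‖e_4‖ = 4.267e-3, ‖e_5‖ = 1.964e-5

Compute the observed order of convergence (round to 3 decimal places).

p ≈ ln(‖e_5‖/‖e_4‖) / ln(‖e_4‖/‖e_3‖)
  = ln(1.964e-5/4.267e-3) / ln(4.267e-3/8.316e-2)
  = ln(0.00460277) / ln(0.0513107)
  = -5.381097 / -2.969856 ≈ 1.811905

1.812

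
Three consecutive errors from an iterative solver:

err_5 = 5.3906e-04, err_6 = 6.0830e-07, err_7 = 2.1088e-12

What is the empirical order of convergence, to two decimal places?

1.85

p ≈ ln(err_7/err_6) / ln(err_6/err_5)
  = ln(2.1088e-12/6.0830e-07) / ln(6.0830e-07/5.3906e-04)
  = ln(3.46671e-06) / ln(0.00112845)
  = -12.57230 / -6.78691 ≈ 1.85243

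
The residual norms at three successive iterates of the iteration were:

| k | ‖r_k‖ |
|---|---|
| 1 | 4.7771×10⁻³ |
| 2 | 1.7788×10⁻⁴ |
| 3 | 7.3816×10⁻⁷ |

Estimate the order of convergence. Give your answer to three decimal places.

1.667

p ≈ ln(‖r_3‖/‖r_2‖) / ln(‖r_2‖/‖r_1‖)
  = ln(7.3816×10⁻⁷/1.7788×10⁻⁴) / ln(1.7788×10⁻⁴/4.7771×10⁻³)
  = ln(0.00414976) / ln(0.037236)
  = -5.484705 / -3.290479 ≈ 1.666841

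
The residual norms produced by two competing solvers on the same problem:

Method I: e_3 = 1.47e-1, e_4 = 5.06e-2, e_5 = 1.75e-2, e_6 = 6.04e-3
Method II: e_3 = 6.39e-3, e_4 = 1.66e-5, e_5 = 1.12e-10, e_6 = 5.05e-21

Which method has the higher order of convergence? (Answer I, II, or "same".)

Method I: p ≈ ln(6.04e-3/1.75e-2)/ln(1.75e-2/5.06e-2) ≈ 1.00.
Method II: p ≈ ln(5.05e-21/1.12e-10)/ln(1.12e-10/1.66e-5) ≈ 2.00.
Method II has the higher order (≈2.0 vs ≈1.0).

II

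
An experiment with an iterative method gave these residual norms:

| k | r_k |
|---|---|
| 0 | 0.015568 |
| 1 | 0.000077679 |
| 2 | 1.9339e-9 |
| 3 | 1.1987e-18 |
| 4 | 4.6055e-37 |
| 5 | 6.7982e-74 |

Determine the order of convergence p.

Consecutive ratios: r_5/r_4 = 6.7982e-74/4.6055e-37 = 1.4761e-37, r_4/r_3 = 4.6055e-37/1.1987e-18 = 3.84208e-19.
p ≈ ln(1.4761e-37)/ln(3.84208e-19) = -84.8062/-42.4031 ≈ 2.00.
So the convergence is quadratic (order 2).

2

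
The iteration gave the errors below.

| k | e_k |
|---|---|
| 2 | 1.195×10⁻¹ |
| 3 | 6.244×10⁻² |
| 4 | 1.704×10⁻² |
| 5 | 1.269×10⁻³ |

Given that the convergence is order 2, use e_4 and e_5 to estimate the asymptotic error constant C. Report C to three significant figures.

4.37

C ≈ e_5 / e_4^2
  = 1.269×10⁻³ / (1.704×10⁻²)^2
  = 1.269×10⁻³ / 0.000290362 ≈ 4.3704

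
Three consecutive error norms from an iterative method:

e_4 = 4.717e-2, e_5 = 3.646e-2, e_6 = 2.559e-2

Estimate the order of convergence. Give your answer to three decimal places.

1.375

p ≈ ln(e_6/e_5) / ln(e_5/e_4)
  = ln(2.559e-2/3.646e-2) / ln(3.646e-2/4.717e-2)
  = ln(0.701865) / ln(0.772949)
  = -0.354014 / -0.257542 ≈ 1.374587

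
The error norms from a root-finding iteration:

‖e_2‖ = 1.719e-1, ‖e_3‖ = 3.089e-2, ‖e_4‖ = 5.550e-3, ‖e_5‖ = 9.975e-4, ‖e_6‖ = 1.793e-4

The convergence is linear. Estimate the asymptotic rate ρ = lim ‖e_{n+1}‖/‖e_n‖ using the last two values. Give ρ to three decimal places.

0.180

ρ ≈ ‖e_6‖/‖e_5‖ = 1.793e-4/9.975e-4 = 0.17975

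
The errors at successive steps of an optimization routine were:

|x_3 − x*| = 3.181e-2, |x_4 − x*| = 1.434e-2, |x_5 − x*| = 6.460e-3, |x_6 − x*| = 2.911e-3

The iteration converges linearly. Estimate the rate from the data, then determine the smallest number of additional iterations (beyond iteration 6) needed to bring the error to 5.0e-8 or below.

14

Rate ρ ≈ |x_6 − x*|/|x_5 − x*| = 2.911e-3/6.460e-3 = 0.4506.
After j more steps, |x_{6+j} − x*| ≈ 2.911e-3·ρ^j; need ρ^j ≤ 5.0e-8/2.911e-3 = 1.71762e-05.
j ≥ ln(1.71762e-05)/ln(0.4506) = -10.9720/-0.79718 = 13.764.
So 14 more iterations are needed.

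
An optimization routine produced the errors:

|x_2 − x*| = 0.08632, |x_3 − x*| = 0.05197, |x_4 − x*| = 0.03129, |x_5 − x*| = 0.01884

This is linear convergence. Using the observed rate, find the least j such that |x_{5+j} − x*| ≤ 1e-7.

24

Rate ρ ≈ |x_5 − x*|/|x_4 − x*| = 0.01884/0.03129 = 0.6021.
After j more steps, |x_{5+j} − x*| ≈ 0.01884·ρ^j; need ρ^j ≤ 1e-7/0.01884 = 5.30786e-06.
j ≥ ln(5.30786e-06)/ln(0.6021) = -12.1463/-0.50733 = 23.942.
So 24 more iterations are needed.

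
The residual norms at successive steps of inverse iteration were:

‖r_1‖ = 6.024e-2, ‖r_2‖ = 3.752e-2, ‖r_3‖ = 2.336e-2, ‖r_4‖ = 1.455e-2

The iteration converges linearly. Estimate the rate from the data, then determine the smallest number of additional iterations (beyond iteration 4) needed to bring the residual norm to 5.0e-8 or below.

27

Rate ρ ≈ ‖r_4‖/‖r_3‖ = 1.455e-2/2.336e-2 = 0.6229.
After j more steps, ‖r_{4+j}‖ ≈ 1.455e-2·ρ^j; need ρ^j ≤ 5.0e-8/1.455e-2 = 3.43643e-06.
j ≥ ln(3.43643e-06)/ln(0.6229) = -12.5811/-0.47337 = 26.578.
So 27 more iterations are needed.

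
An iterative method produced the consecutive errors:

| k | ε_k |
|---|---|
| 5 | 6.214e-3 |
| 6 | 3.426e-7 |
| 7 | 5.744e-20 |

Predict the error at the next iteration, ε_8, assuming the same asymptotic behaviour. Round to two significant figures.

2.7e-58

First estimate the order: p ≈ ln(ε_7/ε_6) / ln(ε_6/ε_5) = ln(5.744e-20/3.426e-7)/ln(3.426e-7/6.214e-3) = ln(1.67659e-13)/ln(5.51336e-05) ≈ 3.0000.
Then ε_8 ≈ ε_7·(ε_7/ε_6)^p = 5.744e-20·(1.67659e-13)^3.0000 = 5.744e-20·4.71282e-39 ≈ 2.707e-58.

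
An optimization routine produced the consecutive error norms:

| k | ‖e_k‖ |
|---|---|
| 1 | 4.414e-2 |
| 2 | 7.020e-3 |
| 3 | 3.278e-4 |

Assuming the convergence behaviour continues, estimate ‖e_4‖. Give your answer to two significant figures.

First estimate the order: p ≈ ln(‖e_3‖/‖e_2‖) / ln(‖e_2‖/‖e_1‖) = ln(3.278e-4/7.020e-3)/ln(7.020e-3/4.414e-2) = ln(0.0466952)/ln(0.159039) ≈ 1.6665.
Then ‖e_4‖ ≈ ‖e_3‖·(‖e_3‖/‖e_2‖)^p = 3.278e-4·(0.0466952)^1.6665 = 3.278e-4·0.00605818 ≈ 1.986e-06.

2.0e-6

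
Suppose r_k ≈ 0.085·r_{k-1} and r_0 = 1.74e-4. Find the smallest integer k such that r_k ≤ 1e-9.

5

After k steps, r_k ≈ 1.74e-4·0.085^k.
Need 0.085^k ≤ 1e-9/1.74e-4 = 5.74713e-06.
k ≥ ln(5.74713e-06)/ln(0.085) = -12.0668/-2.46510 = 4.895.
Smallest integer k = 5.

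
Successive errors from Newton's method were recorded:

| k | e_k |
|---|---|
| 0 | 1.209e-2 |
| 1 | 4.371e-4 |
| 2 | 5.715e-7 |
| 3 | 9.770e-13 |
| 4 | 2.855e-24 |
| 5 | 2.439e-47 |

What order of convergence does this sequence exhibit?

Consecutive ratios: e_5/e_4 = 2.439e-47/2.855e-24 = 8.54291e-24, e_4/e_3 = 2.855e-24/9.770e-13 = 2.92221e-12.
p ≈ ln(8.54291e-24)/ln(2.92221e-12) = -53.1169/-26.5587 ≈ 2.00.
So the convergence is quadratic (order 2).

2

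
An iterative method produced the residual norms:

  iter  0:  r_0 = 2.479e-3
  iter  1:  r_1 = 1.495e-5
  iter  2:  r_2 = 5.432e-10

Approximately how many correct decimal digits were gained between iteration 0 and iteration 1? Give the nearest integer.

2

Digits gained ≈ log₁₀(r_0/r_1) = log₁₀(2.479e-3/1.495e-5) = log₁₀(165.819) ≈ 2.220.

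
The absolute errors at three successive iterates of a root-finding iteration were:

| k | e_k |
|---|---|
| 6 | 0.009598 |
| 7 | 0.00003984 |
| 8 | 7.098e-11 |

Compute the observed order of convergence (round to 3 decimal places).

2.414

p ≈ ln(e_8/e_7) / ln(e_7/e_6)
  = ln(7.098e-11/0.00003984) / ln(0.00003984/0.009598)
  = ln(1.78163e-06) / ln(0.00415086)
  = -13.237982 / -5.484440 ≈ 2.413734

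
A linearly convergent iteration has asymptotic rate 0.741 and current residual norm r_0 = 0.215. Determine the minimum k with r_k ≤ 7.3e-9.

After k steps, r_k ≈ 0.215·0.741^k.
Need 0.741^k ≤ 7.3e-9/0.215 = 3.39535e-08.
k ≥ ln(3.39535e-08)/ln(0.741) = -17.1983/-0.29975 = 57.375.
Smallest integer k = 58.

58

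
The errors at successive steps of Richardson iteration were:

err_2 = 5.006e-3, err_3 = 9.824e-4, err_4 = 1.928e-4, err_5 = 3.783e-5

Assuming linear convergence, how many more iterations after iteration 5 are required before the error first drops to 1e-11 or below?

10

Rate ρ ≈ err_5/err_4 = 3.783e-5/1.928e-4 = 0.1962.
After j more steps, err_{5+j} ≈ 3.783e-5·ρ^j; need ρ^j ≤ 1e-11/3.783e-5 = 2.6434e-07.
j ≥ ln(2.6434e-07)/ln(0.1962) = -15.1460/-1.62862 = 9.300.
So 10 more iterations are needed.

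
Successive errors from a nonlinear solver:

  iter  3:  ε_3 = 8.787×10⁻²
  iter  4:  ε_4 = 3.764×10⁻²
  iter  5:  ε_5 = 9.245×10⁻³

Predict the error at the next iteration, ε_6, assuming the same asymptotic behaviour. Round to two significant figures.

First estimate the order: p ≈ ln(ε_5/ε_4) / ln(ε_4/ε_3) = ln(9.245×10⁻³/3.764×10⁻²)/ln(3.764×10⁻²/8.787×10⁻²) = ln(0.245616)/ln(0.42836) ≈ 1.6561.
Then ε_6 ≈ ε_5·(ε_5/ε_4)^p = 9.245×10⁻³·(0.245616)^1.6561 = 9.245×10⁻³·0.0977696 ≈ 0.0009039.

9.0e-4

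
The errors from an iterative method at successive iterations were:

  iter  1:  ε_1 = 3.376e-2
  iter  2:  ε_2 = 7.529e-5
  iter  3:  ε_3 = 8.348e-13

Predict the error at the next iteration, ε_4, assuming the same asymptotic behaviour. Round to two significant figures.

First estimate the order: p ≈ ln(ε_3/ε_2) / ln(ε_2/ε_1) = ln(8.348e-13/7.529e-5)/ln(7.529e-5/3.376e-2) = ln(1.10878e-08)/ln(0.00223015) ≈ 3.0001.
Then ε_4 ≈ ε_3·(ε_3/ε_2)^p = 8.348e-13·(1.10878e-08)^3.0001 = 8.348e-13·1.36063e-24 ≈ 1.136e-36.

1.1e-36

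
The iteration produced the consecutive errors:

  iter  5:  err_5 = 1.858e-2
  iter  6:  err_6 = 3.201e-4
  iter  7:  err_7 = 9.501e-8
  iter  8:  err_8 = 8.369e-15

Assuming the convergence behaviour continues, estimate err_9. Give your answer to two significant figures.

6.5e-29

First estimate the order: p ≈ ln(err_8/err_7) / ln(err_7/err_6) = ln(8.369e-15/9.501e-8)/ln(9.501e-8/3.201e-4) = ln(8.80855e-08)/ln(0.000296813) ≈ 2.0000.
Then err_9 ≈ err_8·(err_8/err_7)^p = 8.369e-15·(8.80855e-08)^2.0000 = 8.369e-15·7.75906e-15 ≈ 6.494e-29.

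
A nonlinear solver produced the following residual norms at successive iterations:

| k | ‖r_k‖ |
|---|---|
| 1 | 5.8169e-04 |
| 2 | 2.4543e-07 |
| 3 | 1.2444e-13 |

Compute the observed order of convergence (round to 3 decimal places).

p ≈ ln(‖r_3‖/‖r_2‖) / ln(‖r_2‖/‖r_1‖)
  = ln(1.2444e-13/2.4543e-07) / ln(2.4543e-07/5.8169e-04)
  = ln(5.07028e-07) / ln(0.000421926)
  = -14.494700 / -7.770681 ≈ 1.865306

1.865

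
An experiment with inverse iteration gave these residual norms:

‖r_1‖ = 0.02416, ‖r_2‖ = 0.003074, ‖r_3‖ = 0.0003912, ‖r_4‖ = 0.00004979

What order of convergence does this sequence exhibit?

1

Consecutive ratios: ‖r_4‖/‖r_3‖ = 0.00004979/0.0003912 = 0.127275, ‖r_3‖/‖r_2‖ = 0.0003912/0.003074 = 0.127261.
p ≈ ln(0.127275)/ln(0.127261) = -2.0614/-2.0615 ≈ 1.00.
So the convergence is linear (order 1).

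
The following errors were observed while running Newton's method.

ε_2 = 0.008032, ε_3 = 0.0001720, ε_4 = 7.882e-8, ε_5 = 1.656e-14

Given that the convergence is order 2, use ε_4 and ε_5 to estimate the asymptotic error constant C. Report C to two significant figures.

2.7

C ≈ ε_5 / ε_4^2
  = 1.656e-14 / (7.882e-8)^2
  = 1.656e-14 / 6.21259e-15 ≈ 2.6656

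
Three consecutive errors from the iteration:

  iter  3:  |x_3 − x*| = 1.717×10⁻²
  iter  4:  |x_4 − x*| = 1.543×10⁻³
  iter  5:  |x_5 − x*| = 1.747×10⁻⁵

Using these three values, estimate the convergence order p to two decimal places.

1.86

p ≈ ln(|x_5 − x*|/|x_4 − x*|) / ln(|x_4 − x*|/|x_3 − x*|)
  = ln(1.747×10⁻⁵/1.543×10⁻³) / ln(1.543×10⁻³/1.717×10⁻²)
  = ln(0.0113221) / ln(0.089866)
  = -4.48100 / -2.40944 ≈ 1.85977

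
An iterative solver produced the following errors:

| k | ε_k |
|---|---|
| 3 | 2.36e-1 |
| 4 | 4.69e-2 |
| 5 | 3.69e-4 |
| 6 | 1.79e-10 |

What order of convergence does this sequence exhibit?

Consecutive ratios: ε_6/ε_5 = 1.79e-10/3.69e-4 = 4.85095e-07, ε_5/ε_4 = 3.69e-4/4.69e-2 = 0.0078678.
p ≈ ln(4.85095e-07)/ln(0.0078678) = -14.5389/-4.8450 ≈ 3.00.
So the convergence is cubic (order 3).

3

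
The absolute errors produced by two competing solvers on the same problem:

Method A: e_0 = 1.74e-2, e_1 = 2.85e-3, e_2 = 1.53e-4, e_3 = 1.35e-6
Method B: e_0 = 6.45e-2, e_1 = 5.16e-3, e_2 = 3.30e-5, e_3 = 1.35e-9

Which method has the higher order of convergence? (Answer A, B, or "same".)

B

Method A: p ≈ ln(1.35e-6/1.53e-4)/ln(1.53e-4/2.85e-3) ≈ 1.62.
Method B: p ≈ ln(1.35e-9/3.30e-5)/ln(3.30e-5/5.16e-3) ≈ 2.00.
Method B has the higher order (≈2.0 vs ≈1.6).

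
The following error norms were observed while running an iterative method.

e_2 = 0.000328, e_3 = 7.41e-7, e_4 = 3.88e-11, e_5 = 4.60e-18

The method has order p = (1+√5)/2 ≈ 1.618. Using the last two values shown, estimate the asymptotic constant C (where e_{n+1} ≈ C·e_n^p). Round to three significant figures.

C ≈ e_5 / e_4^1.618
  = 4.60e-18 / (3.88e-11)^1.618
  = 4.60e-18 / 1.42801e-17 ≈ 0.32213

0.322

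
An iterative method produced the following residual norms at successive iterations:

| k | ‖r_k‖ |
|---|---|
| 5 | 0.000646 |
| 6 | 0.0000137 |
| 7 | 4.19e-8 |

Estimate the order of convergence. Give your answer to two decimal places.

1.50

p ≈ ln(‖r_7‖/‖r_6‖) / ln(‖r_6‖/‖r_5‖)
  = ln(4.19e-8/0.0000137) / ln(0.0000137/0.000646)
  = ln(0.00305839) / ln(0.0212074)
  = -5.78987 / -3.85341 ≈ 1.50253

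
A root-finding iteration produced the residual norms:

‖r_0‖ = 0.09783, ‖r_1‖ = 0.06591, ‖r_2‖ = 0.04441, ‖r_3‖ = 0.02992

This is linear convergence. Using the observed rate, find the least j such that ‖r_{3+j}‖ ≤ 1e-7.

32

Rate ρ ≈ ‖r_3‖/‖r_2‖ = 0.02992/0.04441 = 0.6737.
After j more steps, ‖r_{3+j}‖ ≈ 0.02992·ρ^j; need ρ^j ≤ 1e-7/0.02992 = 3.34225e-06.
j ≥ ln(3.34225e-06)/ln(0.6737) = -12.6089/-0.39497 = 31.924.
So 32 more iterations are needed.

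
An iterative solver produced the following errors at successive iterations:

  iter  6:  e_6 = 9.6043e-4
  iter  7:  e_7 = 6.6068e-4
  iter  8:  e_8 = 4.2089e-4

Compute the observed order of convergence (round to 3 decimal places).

p ≈ ln(e_8/e_7) / ln(e_7/e_6)
  = ln(4.2089e-4/6.6068e-4) / ln(6.6068e-4/9.6043e-4)
  = ln(0.637056) / ln(0.6879)
  = -0.450898 / -0.374112 ≈ 1.205249

1.205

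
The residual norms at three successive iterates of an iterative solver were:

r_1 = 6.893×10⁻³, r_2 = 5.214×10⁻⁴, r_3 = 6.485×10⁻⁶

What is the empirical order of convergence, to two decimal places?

p ≈ ln(r_3/r_2) / ln(r_2/r_1)
  = ln(6.485×10⁻⁶/5.214×10⁻⁴) / ln(5.214×10⁻⁴/6.893×10⁻³)
  = ln(0.0124377) / ln(0.075642)
  = -4.38702 / -2.58174 ≈ 1.69925

1.70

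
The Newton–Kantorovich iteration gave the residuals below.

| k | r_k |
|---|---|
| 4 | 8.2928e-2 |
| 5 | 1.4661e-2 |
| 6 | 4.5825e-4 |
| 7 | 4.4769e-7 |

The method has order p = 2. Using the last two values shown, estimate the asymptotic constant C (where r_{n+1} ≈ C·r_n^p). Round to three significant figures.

C ≈ r_7 / r_6^2
  = 4.4769e-7 / (4.5825e-4)^2
  = 4.4769e-7 / 2.09993e-07 ≈ 2.1319

2.13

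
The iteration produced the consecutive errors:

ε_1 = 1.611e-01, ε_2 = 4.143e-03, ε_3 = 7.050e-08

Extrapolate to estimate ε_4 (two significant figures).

3.5e-22

First estimate the order: p ≈ ln(ε_3/ε_2) / ln(ε_2/ε_1) = ln(7.050e-08/4.143e-03)/ln(4.143e-03/1.611e-01) = ln(1.70167e-05)/ln(0.0257169) ≈ 2.9999.
Then ε_4 ≈ ε_3·(ε_3/ε_2)^p = 7.050e-08·(1.70167e-05)^2.9999 = 7.050e-08·4.93291e-15 ≈ 3.478e-22.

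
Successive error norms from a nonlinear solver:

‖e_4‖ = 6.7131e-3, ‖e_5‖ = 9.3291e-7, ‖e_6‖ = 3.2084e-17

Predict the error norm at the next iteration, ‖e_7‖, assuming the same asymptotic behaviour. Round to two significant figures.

First estimate the order: p ≈ ln(‖e_6‖/‖e_5‖) / ln(‖e_5‖/‖e_4‖) = ln(3.2084e-17/9.3291e-7)/ln(9.3291e-7/6.7131e-3) = ln(3.43913e-11)/ln(0.000138969) ≈ 2.7128.
Then ‖e_7‖ ≈ ‖e_6‖·(‖e_6‖/‖e_5‖)^p = 3.2084e-17·(3.43913e-11)^2.7128 = 3.2084e-17·4.11602e-29 ≈ 1.321e-45.

1.3e-45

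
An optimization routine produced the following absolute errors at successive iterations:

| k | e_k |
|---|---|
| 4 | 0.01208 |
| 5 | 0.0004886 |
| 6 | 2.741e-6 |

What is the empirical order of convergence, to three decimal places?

1.616

p ≈ ln(e_6/e_5) / ln(e_5/e_4)
  = ln(2.741e-6/0.0004886) / ln(0.0004886/0.01208)
  = ln(0.00560991) / ln(0.040447)
  = -5.183221 / -3.207763 ≈ 1.615837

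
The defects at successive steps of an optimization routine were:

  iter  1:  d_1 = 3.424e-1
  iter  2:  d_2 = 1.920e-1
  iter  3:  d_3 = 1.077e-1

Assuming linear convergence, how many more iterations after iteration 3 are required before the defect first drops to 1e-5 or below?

17

Rate ρ ≈ d_3/d_2 = 1.077e-1/1.920e-1 = 0.5609.
After j more steps, d_{3+j} ≈ 1.077e-1·ρ^j; need ρ^j ≤ 1e-5/1.077e-1 = 9.28505e-05.
j ≥ ln(9.28505e-05)/ln(0.5609) = -9.2845/-0.57821 = 16.057.
So 17 more iterations are needed.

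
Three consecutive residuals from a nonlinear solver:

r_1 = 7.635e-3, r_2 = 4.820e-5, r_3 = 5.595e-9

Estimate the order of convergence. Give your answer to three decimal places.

1.789

p ≈ ln(r_3/r_2) / ln(r_2/r_1)
  = ln(5.595e-9/4.820e-5) / ln(4.820e-5/7.635e-3)
  = ln(0.000116079) / ln(0.00631303)
  = -9.061240 / -5.065140 ≈ 1.788942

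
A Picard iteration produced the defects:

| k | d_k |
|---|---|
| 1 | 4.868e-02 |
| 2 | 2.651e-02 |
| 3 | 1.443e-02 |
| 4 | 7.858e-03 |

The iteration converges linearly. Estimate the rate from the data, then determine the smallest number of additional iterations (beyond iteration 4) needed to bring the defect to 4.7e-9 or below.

Rate ρ ≈ d_4/d_3 = 7.858e-03/1.443e-02 = 0.5446.
After j more steps, d_{4+j} ≈ 7.858e-03·ρ^j; need ρ^j ≤ 4.7e-9/7.858e-03 = 5.98117e-07.
j ≥ ln(5.98117e-07)/ln(0.5446) = -14.3295/-0.60770 = 23.580.
So 24 more iterations are needed.

24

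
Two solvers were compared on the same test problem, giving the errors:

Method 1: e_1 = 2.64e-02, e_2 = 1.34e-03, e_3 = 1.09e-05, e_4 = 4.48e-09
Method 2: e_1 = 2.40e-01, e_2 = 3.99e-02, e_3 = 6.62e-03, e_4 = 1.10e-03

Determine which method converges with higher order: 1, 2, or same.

1

Method 1: p ≈ ln(4.48e-09/1.09e-05)/ln(1.09e-05/1.34e-03) ≈ 1.62.
Method 2: p ≈ ln(1.10e-03/6.62e-03)/ln(6.62e-03/3.99e-02) ≈ 1.00.
Method 1 has the higher order (≈1.6 vs ≈1.0).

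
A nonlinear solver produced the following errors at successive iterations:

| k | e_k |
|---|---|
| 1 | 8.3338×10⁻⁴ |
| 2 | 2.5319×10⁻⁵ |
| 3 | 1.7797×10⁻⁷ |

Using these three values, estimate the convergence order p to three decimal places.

1.419

p ≈ ln(e_3/e_2) / ln(e_2/e_1)
  = ln(1.7797×10⁻⁷/2.5319×10⁻⁵) / ln(2.5319×10⁻⁵/8.3338×10⁻⁴)
  = ln(0.00702911) / ln(0.0303811)
  = -4.957695 / -3.493935 ≈ 1.418943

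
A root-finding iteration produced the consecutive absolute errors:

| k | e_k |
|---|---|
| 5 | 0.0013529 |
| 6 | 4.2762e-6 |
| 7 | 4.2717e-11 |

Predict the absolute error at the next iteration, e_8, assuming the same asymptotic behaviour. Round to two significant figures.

First estimate the order: p ≈ ln(e_7/e_6) / ln(e_6/e_5) = ln(4.2717e-11/4.2762e-6)/ln(4.2762e-6/0.0013529) = ln(9.98948e-06)/ln(0.00316077) ≈ 2.0000.
Then e_8 ≈ e_7·(e_7/e_6)^p = 4.2717e-11·(9.98948e-06)^2.0000 = 4.2717e-11·9.97897e-11 ≈ 4.263e-21.

4.3e-21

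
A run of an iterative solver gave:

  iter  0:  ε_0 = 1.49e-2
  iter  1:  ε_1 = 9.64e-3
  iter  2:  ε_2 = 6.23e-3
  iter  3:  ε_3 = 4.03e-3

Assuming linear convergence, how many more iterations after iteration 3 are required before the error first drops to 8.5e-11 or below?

41

Rate ρ ≈ ε_3/ε_2 = 4.03e-3/6.23e-3 = 0.6469.
After j more steps, ε_{3+j} ≈ 4.03e-3·ρ^j; need ρ^j ≤ 8.5e-11/4.03e-3 = 2.10918e-08.
j ≥ ln(2.10918e-08)/ln(0.6469) = -17.6744/-0.43556 = 40.579.
So 41 more iterations are needed.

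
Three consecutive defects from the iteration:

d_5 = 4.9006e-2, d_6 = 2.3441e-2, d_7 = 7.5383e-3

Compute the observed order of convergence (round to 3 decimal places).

p ≈ ln(d_7/d_6) / ln(d_6/d_5)
  = ln(7.5383e-3/2.3441e-2) / ln(2.3441e-2/4.9006e-2)
  = ln(0.321586) / ln(0.478329)
  = -1.134490 / -0.737456 ≈ 1.538383

1.538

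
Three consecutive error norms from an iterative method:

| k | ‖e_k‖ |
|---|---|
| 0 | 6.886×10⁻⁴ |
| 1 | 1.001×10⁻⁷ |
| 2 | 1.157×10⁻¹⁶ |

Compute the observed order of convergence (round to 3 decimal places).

2.329

p ≈ ln(‖e_2‖/‖e_1‖) / ln(‖e_1‖/‖e_0‖)
  = ln(1.157×10⁻¹⁶/1.001×10⁻⁷) / ln(1.001×10⁻⁷/6.886×10⁻⁴)
  = ln(1.15584e-09) / ln(0.000145367)
  = -20.578438 / -8.836249 ≈ 2.328866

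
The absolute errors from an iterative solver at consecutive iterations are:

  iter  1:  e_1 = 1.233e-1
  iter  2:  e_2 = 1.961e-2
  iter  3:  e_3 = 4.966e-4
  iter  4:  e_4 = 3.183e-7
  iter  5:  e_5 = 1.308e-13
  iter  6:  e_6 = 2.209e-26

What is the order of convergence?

2

Consecutive ratios: e_6/e_5 = 2.209e-26/1.308e-13 = 1.68884e-13, e_5/e_4 = 1.308e-13/3.183e-7 = 4.10933e-07.
p ≈ ln(1.68884e-13)/ln(4.10933e-07) = -29.4096/-14.7048 ≈ 2.00.
So the convergence is quadratic (order 2).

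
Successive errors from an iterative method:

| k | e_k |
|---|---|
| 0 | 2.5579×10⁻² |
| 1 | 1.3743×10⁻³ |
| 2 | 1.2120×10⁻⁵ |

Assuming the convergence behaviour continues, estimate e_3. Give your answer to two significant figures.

First estimate the order: p ≈ ln(e_2/e_1) / ln(e_1/e_0) = ln(1.2120×10⁻⁵/1.3743×10⁻³)/ln(1.3743×10⁻³/2.5579×10⁻²) = ln(0.00881904)/ln(0.0537277) ≈ 1.6180.
Then e_3 ≈ e_2·(e_2/e_1)^p = 1.2120×10⁻⁵·(0.00881904)^1.6180 = 1.2120×10⁻⁵·0.000473905 ≈ 5.744e-09.

5.7e-9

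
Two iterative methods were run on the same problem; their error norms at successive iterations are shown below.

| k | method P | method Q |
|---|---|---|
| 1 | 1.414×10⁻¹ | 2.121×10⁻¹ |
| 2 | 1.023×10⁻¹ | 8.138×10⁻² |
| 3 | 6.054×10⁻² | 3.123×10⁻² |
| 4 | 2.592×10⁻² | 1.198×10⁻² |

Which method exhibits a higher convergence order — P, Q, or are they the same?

P

Method P: p ≈ ln(2.592×10⁻²/6.054×10⁻²)/ln(6.054×10⁻²/1.023×10⁻¹) ≈ 1.62.
Method Q: p ≈ ln(1.198×10⁻²/3.123×10⁻²)/ln(3.123×10⁻²/8.138×10⁻²) ≈ 1.00.
Method P has the higher order (≈1.6 vs ≈1.0).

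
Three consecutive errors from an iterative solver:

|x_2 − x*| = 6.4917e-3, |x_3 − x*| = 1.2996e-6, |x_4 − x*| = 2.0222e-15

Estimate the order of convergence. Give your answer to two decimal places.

2.38

p ≈ ln(|x_4 − x*|/|x_3 − x*|) / ln(|x_3 − x*|/|x_2 − x*|)
  = ln(2.0222e-15/1.2996e-6) / ln(1.2996e-6/6.4917e-3)
  = ln(1.55602e-09) / ln(0.000200194)
  = -20.28113 / -8.51622 ≈ 2.38147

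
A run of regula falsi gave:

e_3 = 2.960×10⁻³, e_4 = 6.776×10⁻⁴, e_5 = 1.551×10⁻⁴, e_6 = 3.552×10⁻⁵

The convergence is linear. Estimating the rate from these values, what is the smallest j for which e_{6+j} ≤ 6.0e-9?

6

Rate ρ ≈ e_6/e_5 = 3.552×10⁻⁵/1.551×10⁻⁴ = 0.2290.
After j more steps, e_{6+j} ≈ 3.552×10⁻⁵·ρ^j; need ρ^j ≤ 6.0e-9/3.552×10⁻⁵ = 0.000168919.
j ≥ ln(0.000168919)/ln(0.2290) = -8.6861/-1.47403 = 5.893.
So 6 more iterations are needed.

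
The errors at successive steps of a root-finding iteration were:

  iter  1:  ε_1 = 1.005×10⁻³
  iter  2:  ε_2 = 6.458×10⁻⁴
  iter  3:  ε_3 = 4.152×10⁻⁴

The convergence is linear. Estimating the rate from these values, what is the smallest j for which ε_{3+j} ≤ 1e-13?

Rate ρ ≈ ε_3/ε_2 = 4.152×10⁻⁴/6.458×10⁻⁴ = 0.6429.
After j more steps, ε_{3+j} ≈ 4.152×10⁻⁴·ρ^j; need ρ^j ≤ 1e-13/4.152×10⁻⁴ = 2.40848e-10.
j ≥ ln(2.40848e-10)/ln(0.6429) = -22.1469/-0.44177 = 50.132.
So 51 more iterations are needed.

51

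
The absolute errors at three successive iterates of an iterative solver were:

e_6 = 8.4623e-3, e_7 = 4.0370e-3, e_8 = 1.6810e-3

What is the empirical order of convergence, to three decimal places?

p ≈ ln(e_8/e_7) / ln(e_7/e_6)
  = ln(1.6810e-3/4.0370e-3) / ln(4.0370e-3/8.4623e-3)
  = ln(0.416398) / ln(0.477057)
  = -0.876114 / -0.740119 ≈ 1.183747

1.184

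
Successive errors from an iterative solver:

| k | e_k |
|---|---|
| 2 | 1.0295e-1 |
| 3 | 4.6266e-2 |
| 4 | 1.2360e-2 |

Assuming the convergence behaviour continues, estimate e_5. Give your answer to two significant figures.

First estimate the order: p ≈ ln(e_4/e_3) / ln(e_3/e_2) = ln(1.2360e-2/4.6266e-2)/ln(4.6266e-2/1.0295e-1) = ln(0.267151)/ln(0.449403) ≈ 1.6503.
Then e_5 ≈ e_4·(e_4/e_3)^p = 1.2360e-2·(0.267151)^1.6503 = 1.2360e-2·0.113234 ≈ 0.0014.

1.4e-3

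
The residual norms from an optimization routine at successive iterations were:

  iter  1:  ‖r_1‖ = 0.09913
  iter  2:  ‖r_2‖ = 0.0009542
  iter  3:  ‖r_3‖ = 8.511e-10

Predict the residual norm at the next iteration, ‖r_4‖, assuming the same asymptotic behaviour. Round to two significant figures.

6.0e-28

First estimate the order: p ≈ ln(‖r_3‖/‖r_2‖) / ln(‖r_2‖/‖r_1‖) = ln(8.511e-10/0.0009542)/ln(0.0009542/0.09913) = ln(8.91951e-07)/ln(0.00962574) ≈ 3.0000.
Then ‖r_4‖ ≈ ‖r_3‖·(‖r_3‖/‖r_2‖)^p = 8.511e-10·(8.91951e-07)^3.0000 = 8.511e-10·7.09615e-19 ≈ 6.04e-28.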